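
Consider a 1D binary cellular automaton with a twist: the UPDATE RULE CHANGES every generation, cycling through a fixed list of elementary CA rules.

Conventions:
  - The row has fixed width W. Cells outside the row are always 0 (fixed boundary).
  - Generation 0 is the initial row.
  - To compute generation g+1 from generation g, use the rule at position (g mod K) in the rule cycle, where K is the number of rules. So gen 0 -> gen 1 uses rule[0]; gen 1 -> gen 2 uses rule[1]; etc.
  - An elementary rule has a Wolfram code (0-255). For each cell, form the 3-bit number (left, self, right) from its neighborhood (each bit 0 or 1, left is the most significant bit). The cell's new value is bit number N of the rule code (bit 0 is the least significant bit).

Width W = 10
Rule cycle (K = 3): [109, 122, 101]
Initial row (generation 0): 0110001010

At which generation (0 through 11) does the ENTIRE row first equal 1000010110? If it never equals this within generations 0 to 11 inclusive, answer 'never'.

Answer: never

Derivation:
Gen 0: 0110001010
Gen 1 (rule 109): 0110101110
Gen 2 (rule 122): 1111011011
Gen 3 (rule 101): 0001101101
Gen 4 (rule 109): 1101111111
Gen 5 (rule 122): 1111000001
Gen 6 (rule 101): 0001011101
Gen 7 (rule 109): 1101110111
Gen 8 (rule 122): 1111011101
Gen 9 (rule 101): 0001100111
Gen 10 (rule 109): 1101100101
Gen 11 (rule 122): 1111111010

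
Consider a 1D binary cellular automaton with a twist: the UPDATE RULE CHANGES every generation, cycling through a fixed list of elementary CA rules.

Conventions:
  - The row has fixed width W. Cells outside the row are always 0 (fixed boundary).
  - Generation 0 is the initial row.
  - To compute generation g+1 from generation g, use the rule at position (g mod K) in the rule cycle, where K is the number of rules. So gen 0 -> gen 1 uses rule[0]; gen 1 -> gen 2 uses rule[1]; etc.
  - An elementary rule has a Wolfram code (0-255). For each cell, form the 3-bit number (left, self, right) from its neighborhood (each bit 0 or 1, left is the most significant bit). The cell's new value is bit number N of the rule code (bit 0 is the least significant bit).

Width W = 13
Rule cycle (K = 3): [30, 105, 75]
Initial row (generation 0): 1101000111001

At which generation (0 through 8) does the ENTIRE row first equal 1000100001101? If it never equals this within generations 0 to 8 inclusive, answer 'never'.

Gen 0: 1101000111001
Gen 1 (rule 30): 1001101100111
Gen 2 (rule 105): 0001111100101
Gen 3 (rule 75): 1111000101000
Gen 4 (rule 30): 1000101101100
Gen 5 (rule 105): 0010011111101
Gen 6 (rule 75): 1100110000100
Gen 7 (rule 30): 1011101001110
Gen 8 (rule 105): 0110110001010

Answer: never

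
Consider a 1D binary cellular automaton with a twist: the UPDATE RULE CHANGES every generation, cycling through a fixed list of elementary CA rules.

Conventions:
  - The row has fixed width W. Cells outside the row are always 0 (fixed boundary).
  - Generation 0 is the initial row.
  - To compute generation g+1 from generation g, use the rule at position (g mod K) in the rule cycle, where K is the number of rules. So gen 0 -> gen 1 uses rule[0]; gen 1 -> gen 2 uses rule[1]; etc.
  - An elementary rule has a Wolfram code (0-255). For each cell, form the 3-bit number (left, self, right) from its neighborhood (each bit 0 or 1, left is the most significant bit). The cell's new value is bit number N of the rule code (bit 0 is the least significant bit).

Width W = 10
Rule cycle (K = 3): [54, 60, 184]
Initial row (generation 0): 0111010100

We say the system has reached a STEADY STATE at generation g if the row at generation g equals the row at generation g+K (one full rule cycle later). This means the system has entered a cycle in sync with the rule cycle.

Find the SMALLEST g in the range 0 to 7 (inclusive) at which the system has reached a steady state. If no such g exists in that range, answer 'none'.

Answer: none

Derivation:
Gen 0: 0111010100
Gen 1 (rule 54): 1000111110
Gen 2 (rule 60): 1100100001
Gen 3 (rule 184): 1010010000
Gen 4 (rule 54): 1111111000
Gen 5 (rule 60): 1000000100
Gen 6 (rule 184): 0100000010
Gen 7 (rule 54): 1110000111
Gen 8 (rule 60): 1001000100
Gen 9 (rule 184): 0100100010
Gen 10 (rule 54): 1111110111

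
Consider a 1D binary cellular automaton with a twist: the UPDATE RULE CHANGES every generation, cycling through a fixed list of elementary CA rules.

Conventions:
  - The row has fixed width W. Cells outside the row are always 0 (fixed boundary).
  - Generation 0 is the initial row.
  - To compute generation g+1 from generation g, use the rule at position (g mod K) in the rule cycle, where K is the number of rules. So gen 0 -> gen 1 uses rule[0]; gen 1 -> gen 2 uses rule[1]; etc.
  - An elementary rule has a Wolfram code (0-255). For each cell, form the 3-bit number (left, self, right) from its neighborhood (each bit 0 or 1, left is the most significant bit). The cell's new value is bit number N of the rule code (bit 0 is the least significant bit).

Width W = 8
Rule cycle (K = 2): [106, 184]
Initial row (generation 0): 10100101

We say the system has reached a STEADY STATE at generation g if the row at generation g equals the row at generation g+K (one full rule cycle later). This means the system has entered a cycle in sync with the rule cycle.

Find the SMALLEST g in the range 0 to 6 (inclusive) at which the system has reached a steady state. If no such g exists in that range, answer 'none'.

Gen 0: 10100101
Gen 1 (rule 106): 01001010
Gen 2 (rule 184): 00100101
Gen 3 (rule 106): 01001010
Gen 4 (rule 184): 00100101
Gen 5 (rule 106): 01001010
Gen 6 (rule 184): 00100101
Gen 7 (rule 106): 01001010
Gen 8 (rule 184): 00100101

Answer: 1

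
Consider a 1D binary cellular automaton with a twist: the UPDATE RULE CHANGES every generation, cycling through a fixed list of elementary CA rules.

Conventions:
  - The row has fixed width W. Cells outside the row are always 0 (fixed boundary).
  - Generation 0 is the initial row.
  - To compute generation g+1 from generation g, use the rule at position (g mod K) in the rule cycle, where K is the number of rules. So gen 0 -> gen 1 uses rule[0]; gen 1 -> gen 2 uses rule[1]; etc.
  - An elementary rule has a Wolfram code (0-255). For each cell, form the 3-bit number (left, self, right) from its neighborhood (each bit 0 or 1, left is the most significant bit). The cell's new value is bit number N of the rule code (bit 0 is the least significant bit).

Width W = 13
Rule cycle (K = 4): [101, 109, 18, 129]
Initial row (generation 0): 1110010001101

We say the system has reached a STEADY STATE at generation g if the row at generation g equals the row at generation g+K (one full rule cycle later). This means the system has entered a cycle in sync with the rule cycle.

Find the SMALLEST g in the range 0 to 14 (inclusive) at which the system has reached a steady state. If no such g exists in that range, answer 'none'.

Answer: 11

Derivation:
Gen 0: 1110010001101
Gen 1 (rule 101): 0010010100111
Gen 2 (rule 109): 1010011100101
Gen 3 (rule 18): 0001100011000
Gen 4 (rule 129): 1100001000011
Gen 5 (rule 101): 0101101011001
Gen 6 (rule 109): 0111111111001
Gen 7 (rule 18): 1000000000110
Gen 8 (rule 129): 0011111110000
Gen 9 (rule 101): 1000000010111
Gen 10 (rule 109): 1011111011101
Gen 11 (rule 18): 0000000000000
Gen 12 (rule 129): 1111111111111
Gen 13 (rule 101): 0000000000001
Gen 14 (rule 109): 1111111111101
Gen 15 (rule 18): 0000000000000
Gen 16 (rule 129): 1111111111111
Gen 17 (rule 101): 0000000000001
Gen 18 (rule 109): 1111111111101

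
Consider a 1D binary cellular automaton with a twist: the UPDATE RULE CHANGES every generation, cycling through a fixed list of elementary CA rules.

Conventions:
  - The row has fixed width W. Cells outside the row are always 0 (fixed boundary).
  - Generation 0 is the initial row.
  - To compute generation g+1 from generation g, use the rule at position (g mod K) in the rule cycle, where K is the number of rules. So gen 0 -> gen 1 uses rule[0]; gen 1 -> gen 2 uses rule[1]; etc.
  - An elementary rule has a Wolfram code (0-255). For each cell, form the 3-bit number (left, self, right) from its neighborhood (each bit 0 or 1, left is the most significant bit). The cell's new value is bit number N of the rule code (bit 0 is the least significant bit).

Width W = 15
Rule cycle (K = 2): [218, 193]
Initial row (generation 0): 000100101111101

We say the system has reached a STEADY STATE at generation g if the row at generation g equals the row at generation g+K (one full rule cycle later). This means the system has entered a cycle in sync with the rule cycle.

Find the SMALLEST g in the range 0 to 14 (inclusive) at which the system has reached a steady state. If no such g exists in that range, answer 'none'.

Answer: 7

Derivation:
Gen 0: 000100101111101
Gen 1 (rule 218): 001011001111100
Gen 2 (rule 193): 100001000111101
Gen 3 (rule 218): 010010101111100
Gen 4 (rule 193): 000000000111101
Gen 5 (rule 218): 000000001111100
Gen 6 (rule 193): 111111100111101
Gen 7 (rule 218): 111111111111100
Gen 8 (rule 193): 011111111111101
Gen 9 (rule 218): 111111111111100
Gen 10 (rule 193): 011111111111101
Gen 11 (rule 218): 111111111111100
Gen 12 (rule 193): 011111111111101
Gen 13 (rule 218): 111111111111100
Gen 14 (rule 193): 011111111111101
Gen 15 (rule 218): 111111111111100
Gen 16 (rule 193): 011111111111101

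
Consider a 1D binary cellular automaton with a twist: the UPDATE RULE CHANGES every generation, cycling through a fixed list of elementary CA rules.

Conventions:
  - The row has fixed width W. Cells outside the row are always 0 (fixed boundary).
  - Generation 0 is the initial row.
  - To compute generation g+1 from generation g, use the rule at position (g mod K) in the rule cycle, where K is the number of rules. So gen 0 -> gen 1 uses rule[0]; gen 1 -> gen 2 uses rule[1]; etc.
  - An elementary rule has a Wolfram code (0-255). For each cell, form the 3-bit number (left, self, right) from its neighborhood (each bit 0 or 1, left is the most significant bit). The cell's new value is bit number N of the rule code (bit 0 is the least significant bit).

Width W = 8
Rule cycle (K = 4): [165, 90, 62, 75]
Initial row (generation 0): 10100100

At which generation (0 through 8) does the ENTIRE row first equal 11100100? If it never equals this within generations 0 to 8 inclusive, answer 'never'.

Answer: 3

Derivation:
Gen 0: 10100100
Gen 1 (rule 165): 11100101
Gen 2 (rule 90): 10111000
Gen 3 (rule 62): 11100100
Gen 4 (rule 75): 10101001
Gen 5 (rule 165): 11111001
Gen 6 (rule 90): 10001110
Gen 7 (rule 62): 11011001
Gen 8 (rule 75): 11011010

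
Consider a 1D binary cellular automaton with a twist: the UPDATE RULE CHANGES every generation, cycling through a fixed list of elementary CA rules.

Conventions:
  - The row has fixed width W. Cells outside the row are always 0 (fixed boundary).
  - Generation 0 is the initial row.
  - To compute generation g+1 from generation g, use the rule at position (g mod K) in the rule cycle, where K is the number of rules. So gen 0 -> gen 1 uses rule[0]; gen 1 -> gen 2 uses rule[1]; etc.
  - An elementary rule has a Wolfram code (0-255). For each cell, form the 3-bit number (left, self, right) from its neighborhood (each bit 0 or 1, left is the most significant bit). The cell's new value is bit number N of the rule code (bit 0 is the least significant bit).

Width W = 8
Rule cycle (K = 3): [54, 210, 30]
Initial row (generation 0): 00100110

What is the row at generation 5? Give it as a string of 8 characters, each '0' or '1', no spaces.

Answer: 01111101

Derivation:
Gen 0: 00100110
Gen 1 (rule 54): 01111001
Gen 2 (rule 210): 10111110
Gen 3 (rule 30): 10100001
Gen 4 (rule 54): 11110011
Gen 5 (rule 210): 01111101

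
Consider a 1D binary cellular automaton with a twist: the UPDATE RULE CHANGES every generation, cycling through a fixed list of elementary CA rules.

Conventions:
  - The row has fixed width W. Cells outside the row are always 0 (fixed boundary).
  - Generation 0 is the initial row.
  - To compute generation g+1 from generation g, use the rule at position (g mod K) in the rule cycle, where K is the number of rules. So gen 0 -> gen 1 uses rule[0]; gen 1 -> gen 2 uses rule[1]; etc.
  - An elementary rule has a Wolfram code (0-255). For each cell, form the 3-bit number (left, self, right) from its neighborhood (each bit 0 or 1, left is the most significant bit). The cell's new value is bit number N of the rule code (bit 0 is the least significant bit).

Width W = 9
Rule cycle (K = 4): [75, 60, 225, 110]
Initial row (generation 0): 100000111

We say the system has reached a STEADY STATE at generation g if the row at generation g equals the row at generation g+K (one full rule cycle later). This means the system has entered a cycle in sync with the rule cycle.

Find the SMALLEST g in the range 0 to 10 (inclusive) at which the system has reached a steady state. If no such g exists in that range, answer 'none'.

Answer: none

Derivation:
Gen 0: 100000111
Gen 1 (rule 75): 001111101
Gen 2 (rule 60): 001000011
Gen 3 (rule 225): 100011001
Gen 4 (rule 110): 100111011
Gen 5 (rule 75): 001101011
Gen 6 (rule 60): 001011110
Gen 7 (rule 225): 100101110
Gen 8 (rule 110): 101111010
Gen 9 (rule 75): 001001000
Gen 10 (rule 60): 001101100
Gen 11 (rule 225): 100110101
Gen 12 (rule 110): 101111111
Gen 13 (rule 75): 001000001
Gen 14 (rule 60): 001100001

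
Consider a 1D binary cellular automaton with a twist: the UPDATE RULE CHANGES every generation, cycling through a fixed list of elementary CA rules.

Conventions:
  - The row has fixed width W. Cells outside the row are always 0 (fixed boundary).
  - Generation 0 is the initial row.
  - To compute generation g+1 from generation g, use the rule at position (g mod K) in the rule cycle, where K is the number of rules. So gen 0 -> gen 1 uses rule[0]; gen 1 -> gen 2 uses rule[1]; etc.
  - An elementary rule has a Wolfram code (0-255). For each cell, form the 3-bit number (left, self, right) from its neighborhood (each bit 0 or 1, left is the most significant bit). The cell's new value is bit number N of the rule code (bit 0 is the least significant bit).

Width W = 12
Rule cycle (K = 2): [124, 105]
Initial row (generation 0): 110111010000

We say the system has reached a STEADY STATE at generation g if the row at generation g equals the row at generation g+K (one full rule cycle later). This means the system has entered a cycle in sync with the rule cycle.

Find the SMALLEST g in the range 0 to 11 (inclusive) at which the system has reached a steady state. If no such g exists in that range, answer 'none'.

Answer: none

Derivation:
Gen 0: 110111010000
Gen 1 (rule 124): 111101111000
Gen 2 (rule 105): 100111001011
Gen 3 (rule 124): 110101101111
Gen 4 (rule 105): 111011111001
Gen 5 (rule 124): 101110001101
Gen 6 (rule 105): 011010101110
Gen 7 (rule 124): 011111111011
Gen 8 (rule 105): 010000001111
Gen 9 (rule 124): 011000001001
Gen 10 (rule 105): 011011100000
Gen 11 (rule 124): 011110110000
Gen 12 (rule 105): 010011110111
Gen 13 (rule 124): 011010011101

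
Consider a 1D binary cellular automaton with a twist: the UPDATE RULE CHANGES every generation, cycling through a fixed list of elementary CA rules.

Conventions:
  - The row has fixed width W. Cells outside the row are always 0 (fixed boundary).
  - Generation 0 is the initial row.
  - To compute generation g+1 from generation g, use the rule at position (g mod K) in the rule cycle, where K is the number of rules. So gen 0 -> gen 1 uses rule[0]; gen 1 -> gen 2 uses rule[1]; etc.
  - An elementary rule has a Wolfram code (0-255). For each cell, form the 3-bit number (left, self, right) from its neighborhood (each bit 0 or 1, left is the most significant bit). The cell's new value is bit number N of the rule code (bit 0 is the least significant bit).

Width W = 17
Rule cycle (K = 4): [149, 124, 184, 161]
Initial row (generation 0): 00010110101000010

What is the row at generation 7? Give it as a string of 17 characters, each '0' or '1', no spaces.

Answer: 00000100111111010

Derivation:
Gen 0: 00010110101000010
Gen 1 (rule 149): 11010000101111011
Gen 2 (rule 124): 11111000111001111
Gen 3 (rule 184): 11110100110101110
Gen 4 (rule 161): 01101000001010100
Gen 5 (rule 149): 00001111101010111
Gen 6 (rule 124): 00001000111111101
Gen 7 (rule 184): 00000100111111010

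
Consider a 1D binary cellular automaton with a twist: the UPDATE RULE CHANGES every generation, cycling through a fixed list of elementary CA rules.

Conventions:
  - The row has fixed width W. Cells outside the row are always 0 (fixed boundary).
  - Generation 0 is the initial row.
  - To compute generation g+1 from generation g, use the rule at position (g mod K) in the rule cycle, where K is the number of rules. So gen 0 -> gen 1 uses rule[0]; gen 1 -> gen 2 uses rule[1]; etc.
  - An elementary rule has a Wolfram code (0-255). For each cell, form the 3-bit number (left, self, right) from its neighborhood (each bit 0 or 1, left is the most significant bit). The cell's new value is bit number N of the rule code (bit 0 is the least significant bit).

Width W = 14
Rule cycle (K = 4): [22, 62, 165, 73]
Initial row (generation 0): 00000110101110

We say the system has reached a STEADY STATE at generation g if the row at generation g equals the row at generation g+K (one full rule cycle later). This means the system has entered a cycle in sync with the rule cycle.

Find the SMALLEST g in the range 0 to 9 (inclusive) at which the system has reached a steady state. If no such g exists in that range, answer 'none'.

Answer: none

Derivation:
Gen 0: 00000110101110
Gen 1 (rule 22): 00001000100001
Gen 2 (rule 62): 00011101110011
Gen 3 (rule 165): 11001010100000
Gen 4 (rule 73): 11000000001111
Gen 5 (rule 22): 00100000010000
Gen 6 (rule 62): 01110000111000
Gen 7 (rule 165): 00100110010011
Gen 8 (rule 73): 10000110000011
Gen 9 (rule 22): 11001001000100
Gen 10 (rule 62): 10111111101110
Gen 11 (rule 165): 11011111010100
Gen 12 (rule 73): 11010001000001
Gen 13 (rule 22): 00011011100011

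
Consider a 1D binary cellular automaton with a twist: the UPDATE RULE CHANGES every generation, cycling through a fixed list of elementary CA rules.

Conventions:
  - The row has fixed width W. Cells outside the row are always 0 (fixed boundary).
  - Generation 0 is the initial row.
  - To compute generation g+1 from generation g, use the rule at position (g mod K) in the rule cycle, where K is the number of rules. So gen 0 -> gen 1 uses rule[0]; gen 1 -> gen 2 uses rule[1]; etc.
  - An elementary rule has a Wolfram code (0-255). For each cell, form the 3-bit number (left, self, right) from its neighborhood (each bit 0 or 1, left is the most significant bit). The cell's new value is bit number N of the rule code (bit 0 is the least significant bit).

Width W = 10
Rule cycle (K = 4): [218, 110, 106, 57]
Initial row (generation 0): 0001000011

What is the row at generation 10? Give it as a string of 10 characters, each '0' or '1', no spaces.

Gen 0: 0001000011
Gen 1 (rule 218): 0010100111
Gen 2 (rule 110): 0111101101
Gen 3 (rule 106): 1100111110
Gen 4 (rule 57): 1010100001
Gen 5 (rule 218): 0000010010
Gen 6 (rule 110): 0000110110
Gen 7 (rule 106): 0001111110
Gen 8 (rule 57): 1101000001
Gen 9 (rule 218): 1100100010
Gen 10 (rule 110): 1101100110

Answer: 1101100110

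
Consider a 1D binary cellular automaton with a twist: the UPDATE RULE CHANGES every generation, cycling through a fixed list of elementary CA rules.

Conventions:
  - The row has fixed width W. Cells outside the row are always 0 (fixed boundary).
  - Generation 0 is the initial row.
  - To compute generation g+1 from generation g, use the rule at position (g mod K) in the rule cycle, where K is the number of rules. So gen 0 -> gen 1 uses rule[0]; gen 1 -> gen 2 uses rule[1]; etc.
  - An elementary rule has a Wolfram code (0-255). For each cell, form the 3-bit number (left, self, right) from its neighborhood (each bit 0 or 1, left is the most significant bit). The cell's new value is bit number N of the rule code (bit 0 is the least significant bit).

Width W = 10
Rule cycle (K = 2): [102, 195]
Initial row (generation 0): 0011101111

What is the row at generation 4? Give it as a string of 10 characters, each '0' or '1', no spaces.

Answer: 0001111000

Derivation:
Gen 0: 0011101111
Gen 1 (rule 102): 0100110001
Gen 2 (rule 195): 1001010110
Gen 3 (rule 102): 1011111010
Gen 4 (rule 195): 0001111000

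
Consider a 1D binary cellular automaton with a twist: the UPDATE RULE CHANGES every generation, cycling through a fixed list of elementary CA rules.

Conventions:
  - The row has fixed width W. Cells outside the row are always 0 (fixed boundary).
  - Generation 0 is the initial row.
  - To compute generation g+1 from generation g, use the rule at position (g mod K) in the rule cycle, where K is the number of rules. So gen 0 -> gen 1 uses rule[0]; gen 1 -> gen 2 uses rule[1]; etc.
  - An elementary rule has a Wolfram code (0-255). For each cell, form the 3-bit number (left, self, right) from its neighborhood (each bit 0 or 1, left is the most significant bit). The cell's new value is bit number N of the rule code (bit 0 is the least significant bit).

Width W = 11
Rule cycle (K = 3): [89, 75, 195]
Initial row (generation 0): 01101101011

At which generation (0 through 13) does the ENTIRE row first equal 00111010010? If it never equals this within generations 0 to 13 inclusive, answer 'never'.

Answer: never

Derivation:
Gen 0: 01101101011
Gen 1 (rule 89): 01101100011
Gen 2 (rule 75): 11101101111
Gen 3 (rule 195): 01100100111
Gen 4 (rule 89): 01110010101
Gen 5 (rule 75): 11010100000
Gen 6 (rule 195): 01000001111
Gen 7 (rule 89): 00111101001
Gen 8 (rule 75): 11100100010
Gen 9 (rule 195): 01101001100
Gen 10 (rule 89): 01100101111
Gen 11 (rule 75): 11101001001
Gen 12 (rule 195): 01100010010
Gen 13 (rule 89): 01111001001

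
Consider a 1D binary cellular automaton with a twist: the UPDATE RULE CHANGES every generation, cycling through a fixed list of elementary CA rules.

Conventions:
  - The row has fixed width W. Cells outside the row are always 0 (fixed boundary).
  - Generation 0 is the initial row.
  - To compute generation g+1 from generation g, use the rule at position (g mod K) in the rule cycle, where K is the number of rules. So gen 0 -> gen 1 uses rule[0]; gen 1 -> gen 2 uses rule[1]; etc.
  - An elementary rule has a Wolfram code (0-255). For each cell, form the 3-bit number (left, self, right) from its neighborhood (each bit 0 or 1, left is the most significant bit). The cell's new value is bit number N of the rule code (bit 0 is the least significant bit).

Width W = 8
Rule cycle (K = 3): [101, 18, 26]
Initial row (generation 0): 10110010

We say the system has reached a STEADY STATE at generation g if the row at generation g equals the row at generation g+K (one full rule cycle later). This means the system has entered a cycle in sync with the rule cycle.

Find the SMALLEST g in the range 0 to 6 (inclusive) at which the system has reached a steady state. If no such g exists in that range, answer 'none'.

Answer: none

Derivation:
Gen 0: 10110010
Gen 1 (rule 101): 11010010
Gen 2 (rule 18): 00001101
Gen 3 (rule 26): 00011000
Gen 4 (rule 101): 11001011
Gen 5 (rule 18): 00110000
Gen 6 (rule 26): 01101000
Gen 7 (rule 101): 00111011
Gen 8 (rule 18): 01000000
Gen 9 (rule 26): 10100000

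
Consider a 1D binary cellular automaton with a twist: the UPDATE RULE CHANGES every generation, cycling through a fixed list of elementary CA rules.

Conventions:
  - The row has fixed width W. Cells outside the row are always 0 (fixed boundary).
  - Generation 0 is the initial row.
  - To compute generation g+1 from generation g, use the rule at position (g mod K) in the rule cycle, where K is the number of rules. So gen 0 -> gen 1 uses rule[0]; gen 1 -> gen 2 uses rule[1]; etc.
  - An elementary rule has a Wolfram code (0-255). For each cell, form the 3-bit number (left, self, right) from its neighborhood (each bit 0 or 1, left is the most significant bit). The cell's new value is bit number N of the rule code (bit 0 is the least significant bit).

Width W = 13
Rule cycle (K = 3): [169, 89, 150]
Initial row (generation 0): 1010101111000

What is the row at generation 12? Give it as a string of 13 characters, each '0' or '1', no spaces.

Gen 0: 1010101111000
Gen 1 (rule 169): 0101011110011
Gen 2 (rule 89): 0000010011011
Gen 3 (rule 150): 0000111100000
Gen 4 (rule 169): 1110111001111
Gen 5 (rule 89): 1010101101001
Gen 6 (rule 150): 1010100001111
Gen 7 (rule 169): 0101001101110
Gen 8 (rule 89): 0000101101011
Gen 9 (rule 150): 0001100001000
Gen 10 (rule 169): 1101001100011
Gen 11 (rule 89): 1100101111011
Gen 12 (rule 150): 0011100110000

Answer: 0011100110000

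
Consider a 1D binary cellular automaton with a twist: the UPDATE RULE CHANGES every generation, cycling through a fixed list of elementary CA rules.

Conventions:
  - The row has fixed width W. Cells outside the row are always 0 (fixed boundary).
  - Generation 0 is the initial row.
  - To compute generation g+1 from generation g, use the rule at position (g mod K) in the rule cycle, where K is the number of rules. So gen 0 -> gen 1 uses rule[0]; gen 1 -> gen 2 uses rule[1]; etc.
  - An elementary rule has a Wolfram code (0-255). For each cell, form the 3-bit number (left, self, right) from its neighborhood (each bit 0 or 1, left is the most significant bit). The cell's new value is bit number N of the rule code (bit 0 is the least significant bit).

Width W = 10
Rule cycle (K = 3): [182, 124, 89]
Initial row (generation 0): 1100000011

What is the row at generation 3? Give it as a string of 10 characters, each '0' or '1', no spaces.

Gen 0: 1100000011
Gen 1 (rule 182): 0010000100
Gen 2 (rule 124): 0011000110
Gen 3 (rule 89): 1011110111

Answer: 1011110111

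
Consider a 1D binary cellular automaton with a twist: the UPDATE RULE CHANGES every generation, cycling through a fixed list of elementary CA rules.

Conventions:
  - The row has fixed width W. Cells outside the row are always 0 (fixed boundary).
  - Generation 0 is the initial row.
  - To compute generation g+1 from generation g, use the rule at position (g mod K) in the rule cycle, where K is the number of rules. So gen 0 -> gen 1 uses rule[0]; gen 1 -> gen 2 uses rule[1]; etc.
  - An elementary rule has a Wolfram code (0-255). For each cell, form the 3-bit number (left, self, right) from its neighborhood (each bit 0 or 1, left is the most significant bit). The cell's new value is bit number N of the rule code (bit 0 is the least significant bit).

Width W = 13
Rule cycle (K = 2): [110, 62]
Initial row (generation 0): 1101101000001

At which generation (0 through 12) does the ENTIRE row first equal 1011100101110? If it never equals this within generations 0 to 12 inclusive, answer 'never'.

Answer: 11

Derivation:
Gen 0: 1101101000001
Gen 1 (rule 110): 1111111000011
Gen 2 (rule 62): 1000000100110
Gen 3 (rule 110): 1000001101110
Gen 4 (rule 62): 1100011011001
Gen 5 (rule 110): 1100111111011
Gen 6 (rule 62): 1011100000110
Gen 7 (rule 110): 1110100001110
Gen 8 (rule 62): 1001110011001
Gen 9 (rule 110): 1011010111011
Gen 10 (rule 62): 1110111100110
Gen 11 (rule 110): 1011100101110
Gen 12 (rule 62): 1110011111001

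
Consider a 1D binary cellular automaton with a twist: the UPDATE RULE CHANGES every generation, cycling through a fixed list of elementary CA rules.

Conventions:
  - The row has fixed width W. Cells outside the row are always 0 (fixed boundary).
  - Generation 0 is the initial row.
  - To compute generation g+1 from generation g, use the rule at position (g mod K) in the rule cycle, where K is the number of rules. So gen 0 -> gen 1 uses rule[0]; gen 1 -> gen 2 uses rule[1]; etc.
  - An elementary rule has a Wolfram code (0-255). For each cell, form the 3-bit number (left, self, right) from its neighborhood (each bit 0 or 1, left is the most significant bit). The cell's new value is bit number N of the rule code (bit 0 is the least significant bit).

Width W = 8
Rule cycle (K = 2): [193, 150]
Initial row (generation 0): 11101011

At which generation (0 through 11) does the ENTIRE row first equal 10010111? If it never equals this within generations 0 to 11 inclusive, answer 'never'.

Gen 0: 11101011
Gen 1 (rule 193): 01100001
Gen 2 (rule 150): 10010011
Gen 3 (rule 193): 00000001
Gen 4 (rule 150): 00000011
Gen 5 (rule 193): 11111001
Gen 6 (rule 150): 01110111
Gen 7 (rule 193): 00110011
Gen 8 (rule 150): 01001100
Gen 9 (rule 193): 00000101
Gen 10 (rule 150): 00001101
Gen 11 (rule 193): 11100100

Answer: never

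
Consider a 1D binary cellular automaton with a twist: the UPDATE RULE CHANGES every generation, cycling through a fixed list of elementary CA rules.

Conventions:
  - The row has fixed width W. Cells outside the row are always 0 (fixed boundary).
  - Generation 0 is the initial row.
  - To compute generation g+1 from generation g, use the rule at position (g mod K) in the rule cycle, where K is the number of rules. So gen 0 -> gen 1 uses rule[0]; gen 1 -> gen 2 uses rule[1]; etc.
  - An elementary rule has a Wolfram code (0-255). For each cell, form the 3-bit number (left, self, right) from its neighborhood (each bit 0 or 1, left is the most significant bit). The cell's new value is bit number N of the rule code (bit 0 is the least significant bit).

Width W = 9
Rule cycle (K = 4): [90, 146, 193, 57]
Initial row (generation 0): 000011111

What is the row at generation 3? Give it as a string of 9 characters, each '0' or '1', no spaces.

Gen 0: 000011111
Gen 1 (rule 90): 000110001
Gen 2 (rule 146): 001001010
Gen 3 (rule 193): 100000000

Answer: 100000000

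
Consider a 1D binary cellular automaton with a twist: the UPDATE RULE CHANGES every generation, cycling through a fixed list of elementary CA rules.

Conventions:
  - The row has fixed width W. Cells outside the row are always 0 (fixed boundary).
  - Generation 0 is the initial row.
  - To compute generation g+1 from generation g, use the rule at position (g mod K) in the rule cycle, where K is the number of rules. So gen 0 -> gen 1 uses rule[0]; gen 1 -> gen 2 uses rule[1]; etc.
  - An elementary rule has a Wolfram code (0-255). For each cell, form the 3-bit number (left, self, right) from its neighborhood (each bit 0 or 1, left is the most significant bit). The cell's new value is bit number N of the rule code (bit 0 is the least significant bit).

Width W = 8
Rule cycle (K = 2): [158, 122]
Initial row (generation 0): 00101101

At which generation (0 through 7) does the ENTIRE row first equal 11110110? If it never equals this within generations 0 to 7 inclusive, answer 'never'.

Answer: 2

Derivation:
Gen 0: 00101101
Gen 1 (rule 158): 01101001
Gen 2 (rule 122): 11110110
Gen 3 (rule 158): 11100101
Gen 4 (rule 122): 10111010
Gen 5 (rule 158): 10110011
Gen 6 (rule 122): 01111111
Gen 7 (rule 158): 11111110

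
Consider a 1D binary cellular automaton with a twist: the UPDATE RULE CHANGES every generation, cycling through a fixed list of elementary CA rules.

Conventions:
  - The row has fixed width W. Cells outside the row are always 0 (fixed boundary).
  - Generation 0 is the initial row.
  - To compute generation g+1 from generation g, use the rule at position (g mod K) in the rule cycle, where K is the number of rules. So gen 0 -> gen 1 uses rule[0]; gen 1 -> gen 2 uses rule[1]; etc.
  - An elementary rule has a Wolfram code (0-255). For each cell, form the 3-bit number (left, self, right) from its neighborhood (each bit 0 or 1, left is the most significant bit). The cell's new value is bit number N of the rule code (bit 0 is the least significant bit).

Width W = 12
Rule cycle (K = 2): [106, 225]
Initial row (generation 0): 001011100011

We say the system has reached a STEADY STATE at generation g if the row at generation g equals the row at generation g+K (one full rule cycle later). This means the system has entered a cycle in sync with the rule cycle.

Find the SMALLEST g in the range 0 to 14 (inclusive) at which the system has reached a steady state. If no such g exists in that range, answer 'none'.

Answer: none

Derivation:
Gen 0: 001011100011
Gen 1 (rule 106): 010110100111
Gen 2 (rule 225): 001011000011
Gen 3 (rule 106): 010111000111
Gen 4 (rule 225): 001011010011
Gen 5 (rule 106): 010111100111
Gen 6 (rule 225): 001011100011
Gen 7 (rule 106): 010110100111
Gen 8 (rule 225): 001011000011
Gen 9 (rule 106): 010111000111
Gen 10 (rule 225): 001011010011
Gen 11 (rule 106): 010111100111
Gen 12 (rule 225): 001011100011
Gen 13 (rule 106): 010110100111
Gen 14 (rule 225): 001011000011
Gen 15 (rule 106): 010111000111
Gen 16 (rule 225): 001011010011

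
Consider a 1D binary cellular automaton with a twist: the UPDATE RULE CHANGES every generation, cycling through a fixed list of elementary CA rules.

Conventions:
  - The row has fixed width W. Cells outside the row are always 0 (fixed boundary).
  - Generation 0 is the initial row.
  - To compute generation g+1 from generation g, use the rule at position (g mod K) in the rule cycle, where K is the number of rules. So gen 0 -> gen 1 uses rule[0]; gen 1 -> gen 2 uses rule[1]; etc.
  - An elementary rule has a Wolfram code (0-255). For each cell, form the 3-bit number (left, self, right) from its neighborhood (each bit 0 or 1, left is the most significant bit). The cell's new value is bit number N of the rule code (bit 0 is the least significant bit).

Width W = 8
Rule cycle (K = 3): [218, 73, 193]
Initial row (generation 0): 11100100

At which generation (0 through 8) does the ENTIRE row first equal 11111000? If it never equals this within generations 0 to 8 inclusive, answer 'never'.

Answer: 7

Derivation:
Gen 0: 11100100
Gen 1 (rule 218): 11111010
Gen 2 (rule 73): 10001000
Gen 3 (rule 193): 00100011
Gen 4 (rule 218): 01010111
Gen 5 (rule 73): 00000101
Gen 6 (rule 193): 11110000
Gen 7 (rule 218): 11111000
Gen 8 (rule 73): 10001011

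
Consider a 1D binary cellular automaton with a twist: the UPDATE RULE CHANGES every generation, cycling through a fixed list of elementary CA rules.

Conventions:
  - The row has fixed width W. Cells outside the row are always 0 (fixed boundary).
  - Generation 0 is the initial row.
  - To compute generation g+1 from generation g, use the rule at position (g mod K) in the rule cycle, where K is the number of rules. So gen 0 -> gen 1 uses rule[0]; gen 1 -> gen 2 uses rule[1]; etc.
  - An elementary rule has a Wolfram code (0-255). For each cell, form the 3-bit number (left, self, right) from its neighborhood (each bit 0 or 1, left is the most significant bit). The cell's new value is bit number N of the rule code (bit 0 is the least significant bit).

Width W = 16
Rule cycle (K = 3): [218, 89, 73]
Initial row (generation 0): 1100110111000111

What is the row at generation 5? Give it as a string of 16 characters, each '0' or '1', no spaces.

Answer: 0100111111111111

Derivation:
Gen 0: 1100110111000111
Gen 1 (rule 218): 1111110111101111
Gen 2 (rule 89): 1000010100101001
Gen 3 (rule 73): 0011000000000000
Gen 4 (rule 218): 0111100000000000
Gen 5 (rule 89): 0100111111111111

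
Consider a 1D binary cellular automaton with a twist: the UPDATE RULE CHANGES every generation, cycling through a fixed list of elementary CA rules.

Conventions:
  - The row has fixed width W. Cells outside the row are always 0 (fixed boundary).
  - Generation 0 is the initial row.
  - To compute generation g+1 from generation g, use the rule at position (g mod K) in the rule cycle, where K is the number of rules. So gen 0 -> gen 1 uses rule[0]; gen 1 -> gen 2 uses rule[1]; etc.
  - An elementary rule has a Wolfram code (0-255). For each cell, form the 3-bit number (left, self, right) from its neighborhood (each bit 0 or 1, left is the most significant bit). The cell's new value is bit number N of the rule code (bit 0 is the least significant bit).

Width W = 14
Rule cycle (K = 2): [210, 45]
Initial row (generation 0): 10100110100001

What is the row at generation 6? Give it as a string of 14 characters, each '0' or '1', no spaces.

Gen 0: 10100110100001
Gen 1 (rule 210): 00011010010010
Gen 2 (rule 45): 11010110010010
Gen 3 (rule 210): 01000011101101
Gen 4 (rule 45): 01011010011011
Gen 5 (rule 210): 10001001101001
Gen 6 (rule 45): 10101001011001

Answer: 10101001011001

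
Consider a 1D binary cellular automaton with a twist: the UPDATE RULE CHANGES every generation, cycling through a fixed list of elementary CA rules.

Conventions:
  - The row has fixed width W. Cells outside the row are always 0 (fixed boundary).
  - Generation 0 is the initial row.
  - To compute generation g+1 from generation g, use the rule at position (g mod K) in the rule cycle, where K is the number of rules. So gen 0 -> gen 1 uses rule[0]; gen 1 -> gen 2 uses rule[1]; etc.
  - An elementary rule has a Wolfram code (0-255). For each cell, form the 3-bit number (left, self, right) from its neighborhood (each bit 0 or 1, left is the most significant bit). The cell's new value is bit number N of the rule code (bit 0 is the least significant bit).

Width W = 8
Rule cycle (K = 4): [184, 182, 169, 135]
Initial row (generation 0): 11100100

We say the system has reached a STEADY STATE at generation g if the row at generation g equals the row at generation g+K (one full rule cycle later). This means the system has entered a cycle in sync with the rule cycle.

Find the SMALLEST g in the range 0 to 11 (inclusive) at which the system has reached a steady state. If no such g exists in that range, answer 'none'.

Gen 0: 11100100
Gen 1 (rule 184): 11010010
Gen 2 (rule 182): 00111111
Gen 3 (rule 169): 10111110
Gen 4 (rule 135): 10011100
Gen 5 (rule 184): 01011010
Gen 6 (rule 182): 11100111
Gen 7 (rule 169): 11000110
Gen 8 (rule 135): 00011000
Gen 9 (rule 184): 00010100
Gen 10 (rule 182): 00111110
Gen 11 (rule 169): 10111100
Gen 12 (rule 135): 10011001
Gen 13 (rule 184): 01010100
Gen 14 (rule 182): 11111110
Gen 15 (rule 169): 11111100

Answer: none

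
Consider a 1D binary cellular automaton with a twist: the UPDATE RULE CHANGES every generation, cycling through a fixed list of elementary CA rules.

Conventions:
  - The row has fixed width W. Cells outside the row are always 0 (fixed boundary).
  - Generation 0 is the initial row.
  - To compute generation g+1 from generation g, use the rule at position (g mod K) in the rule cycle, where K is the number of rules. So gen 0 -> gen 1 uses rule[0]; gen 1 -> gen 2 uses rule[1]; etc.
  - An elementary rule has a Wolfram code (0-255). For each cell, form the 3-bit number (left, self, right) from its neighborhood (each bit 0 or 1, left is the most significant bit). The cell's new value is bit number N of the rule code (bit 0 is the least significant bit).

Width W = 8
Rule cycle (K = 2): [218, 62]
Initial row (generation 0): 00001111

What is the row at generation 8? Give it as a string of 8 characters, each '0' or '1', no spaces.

Gen 0: 00001111
Gen 1 (rule 218): 00011111
Gen 2 (rule 62): 00110000
Gen 3 (rule 218): 01111000
Gen 4 (rule 62): 11000100
Gen 5 (rule 218): 11101010
Gen 6 (rule 62): 10011111
Gen 7 (rule 218): 01111111
Gen 8 (rule 62): 11000000

Answer: 11000000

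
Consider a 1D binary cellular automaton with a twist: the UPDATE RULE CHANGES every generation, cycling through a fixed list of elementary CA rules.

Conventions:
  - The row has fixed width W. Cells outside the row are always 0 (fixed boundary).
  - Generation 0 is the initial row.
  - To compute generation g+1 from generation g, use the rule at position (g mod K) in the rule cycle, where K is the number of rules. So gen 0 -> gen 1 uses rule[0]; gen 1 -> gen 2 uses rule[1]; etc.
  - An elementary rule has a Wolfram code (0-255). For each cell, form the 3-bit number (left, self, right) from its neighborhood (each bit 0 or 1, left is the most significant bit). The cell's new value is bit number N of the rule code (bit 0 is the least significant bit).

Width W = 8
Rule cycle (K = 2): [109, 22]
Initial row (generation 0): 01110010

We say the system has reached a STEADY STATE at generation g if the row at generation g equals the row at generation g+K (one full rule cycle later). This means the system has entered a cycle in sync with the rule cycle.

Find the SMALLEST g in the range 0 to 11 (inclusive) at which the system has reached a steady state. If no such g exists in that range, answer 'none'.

Answer: 6

Derivation:
Gen 0: 01110010
Gen 1 (rule 109): 01010010
Gen 2 (rule 22): 11011111
Gen 3 (rule 109): 11110001
Gen 4 (rule 22): 00001011
Gen 5 (rule 109): 11101111
Gen 6 (rule 22): 00000000
Gen 7 (rule 109): 11111111
Gen 8 (rule 22): 00000000
Gen 9 (rule 109): 11111111
Gen 10 (rule 22): 00000000
Gen 11 (rule 109): 11111111
Gen 12 (rule 22): 00000000
Gen 13 (rule 109): 11111111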